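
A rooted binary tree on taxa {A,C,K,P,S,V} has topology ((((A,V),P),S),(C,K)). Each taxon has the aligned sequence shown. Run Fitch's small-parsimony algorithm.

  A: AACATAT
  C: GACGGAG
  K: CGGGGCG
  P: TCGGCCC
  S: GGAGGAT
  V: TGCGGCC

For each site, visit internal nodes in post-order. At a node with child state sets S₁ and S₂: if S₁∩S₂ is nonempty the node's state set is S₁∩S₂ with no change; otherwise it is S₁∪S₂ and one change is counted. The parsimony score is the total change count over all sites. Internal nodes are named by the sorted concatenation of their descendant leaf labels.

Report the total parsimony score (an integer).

18

site 0, node AV: A={A} ∪ V={T} → {A,T} (+1)
site 0, node APV: AV={A,T} ∩ P={T} → {T} (+0)
site 0, node APSV: APV={T} ∪ S={G} → {G,T} (+1)
site 0, node CK: C={G} ∪ K={C} → {C,G} (+1)
site 0, node ACKPSV: APSV={G,T} ∩ CK={C,G} → {G} (+0)
site 1, node AV: A={A} ∪ V={G} → {A,G} (+1)
site 1, node APV: AV={A,G} ∪ P={C} → {A,C,G} (+1)
site 1, node APSV: APV={A,C,G} ∩ S={G} → {G} (+0)
site 1, node CK: C={A} ∪ K={G} → {A,G} (+1)
site 1, node ACKPSV: APSV={G} ∩ CK={A,G} → {G} (+0)
site 2, node AV: A={C} ∩ V={C} → {C} (+0)
site 2, node APV: AV={C} ∪ P={G} → {C,G} (+1)
site 2, node APSV: APV={C,G} ∪ S={A} → {A,C,G} (+1)
site 2, node CK: C={C} ∪ K={G} → {C,G} (+1)
site 2, node ACKPSV: APSV={A,C,G} ∩ CK={C,G} → {C,G} (+0)
site 3, node AV: A={A} ∪ V={G} → {A,G} (+1)
site 3, node APV: AV={A,G} ∩ P={G} → {G} (+0)
site 3, node APSV: APV={G} ∩ S={G} → {G} (+0)
site 3, node CK: C={G} ∩ K={G} → {G} (+0)
site 3, node ACKPSV: APSV={G} ∩ CK={G} → {G} (+0)
site 4, node AV: A={T} ∪ V={G} → {G,T} (+1)
site 4, node APV: AV={G,T} ∪ P={C} → {C,G,T} (+1)
site 4, node APSV: APV={C,G,T} ∩ S={G} → {G} (+0)
site 4, node CK: C={G} ∩ K={G} → {G} (+0)
site 4, node ACKPSV: APSV={G} ∩ CK={G} → {G} (+0)
site 5, node AV: A={A} ∪ V={C} → {A,C} (+1)
site 5, node APV: AV={A,C} ∩ P={C} → {C} (+0)
site 5, node APSV: APV={C} ∪ S={A} → {A,C} (+1)
site 5, node CK: C={A} ∪ K={C} → {A,C} (+1)
site 5, node ACKPSV: APSV={A,C} ∩ CK={A,C} → {A,C} (+0)
site 6, node AV: A={T} ∪ V={C} → {C,T} (+1)
site 6, node APV: AV={C,T} ∩ P={C} → {C} (+0)
site 6, node APSV: APV={C} ∪ S={T} → {C,T} (+1)
site 6, node CK: C={G} ∩ K={G} → {G} (+0)
site 6, node ACKPSV: APSV={C,T} ∪ CK={G} → {C,G,T} (+1)
per-site changes: [3, 3, 3, 1, 2, 3, 3]; total = 18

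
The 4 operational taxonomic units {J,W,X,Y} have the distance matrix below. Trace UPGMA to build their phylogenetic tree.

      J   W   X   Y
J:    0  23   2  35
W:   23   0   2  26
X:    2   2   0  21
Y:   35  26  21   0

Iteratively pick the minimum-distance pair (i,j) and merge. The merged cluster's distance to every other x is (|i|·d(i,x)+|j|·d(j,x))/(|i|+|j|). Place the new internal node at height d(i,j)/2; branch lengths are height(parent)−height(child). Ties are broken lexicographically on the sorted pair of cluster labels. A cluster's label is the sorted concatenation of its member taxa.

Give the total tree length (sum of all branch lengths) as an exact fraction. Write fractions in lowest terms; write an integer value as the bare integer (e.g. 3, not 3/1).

step 1: merge (J,X) at d=2; branch lengths J→1, X→1; new cluster JX
  updated: d(JX,W)=25/2, d(JX,Y)=28
step 2: merge (JX,W) at d=25/2; branch lengths JX→21/4, W→25/4; new cluster JWX
  updated: d(JWX,Y)=82/3
step 3: merge (JWX,Y) at d=82/3; branch lengths JWX→89/12, Y→41/3; new cluster JWXY
final tree: (((J:1,X:1):21/4,W:25/4):89/12,Y:41/3)
total length: 415/12

415/12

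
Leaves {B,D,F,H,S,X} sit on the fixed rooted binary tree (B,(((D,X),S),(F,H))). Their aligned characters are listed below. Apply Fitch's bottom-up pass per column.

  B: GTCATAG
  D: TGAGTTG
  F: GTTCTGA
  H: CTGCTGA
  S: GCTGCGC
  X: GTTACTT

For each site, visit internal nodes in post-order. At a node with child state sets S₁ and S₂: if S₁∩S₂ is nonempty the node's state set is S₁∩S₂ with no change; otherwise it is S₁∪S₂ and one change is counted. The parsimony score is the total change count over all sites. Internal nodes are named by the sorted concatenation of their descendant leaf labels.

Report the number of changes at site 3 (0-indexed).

3

site 0, node DX: D={T} ∪ X={G} → {G,T} (+1)
site 0, node DSX: DX={G,T} ∩ S={G} → {G} (+0)
site 0, node FH: F={G} ∪ H={C} → {C,G} (+1)
site 0, node DFHSX: DSX={G} ∩ FH={C,G} → {G} (+0)
site 0, node BDFHSX: B={G} ∩ DFHSX={G} → {G} (+0)
site 1, node DX: D={G} ∪ X={T} → {G,T} (+1)
site 1, node DSX: DX={G,T} ∪ S={C} → {C,G,T} (+1)
site 1, node FH: F={T} ∩ H={T} → {T} (+0)
site 1, node DFHSX: DSX={C,G,T} ∩ FH={T} → {T} (+0)
site 1, node BDFHSX: B={T} ∩ DFHSX={T} → {T} (+0)
site 2, node DX: D={A} ∪ X={T} → {A,T} (+1)
site 2, node DSX: DX={A,T} ∩ S={T} → {T} (+0)
site 2, node FH: F={T} ∪ H={G} → {G,T} (+1)
site 2, node DFHSX: DSX={T} ∩ FH={G,T} → {T} (+0)
site 2, node BDFHSX: B={C} ∪ DFHSX={T} → {C,T} (+1)
site 3, node DX: D={G} ∪ X={A} → {A,G} (+1)
site 3, node DSX: DX={A,G} ∩ S={G} → {G} (+0)
site 3, node FH: F={C} ∩ H={C} → {C} (+0)
site 3, node DFHSX: DSX={G} ∪ FH={C} → {C,G} (+1)
site 3, node BDFHSX: B={A} ∪ DFHSX={C,G} → {A,C,G} (+1)
site 4, node DX: D={T} ∪ X={C} → {C,T} (+1)
site 4, node DSX: DX={C,T} ∩ S={C} → {C} (+0)
site 4, node FH: F={T} ∩ H={T} → {T} (+0)
site 4, node DFHSX: DSX={C} ∪ FH={T} → {C,T} (+1)
site 4, node BDFHSX: B={T} ∩ DFHSX={C,T} → {T} (+0)
site 5, node DX: D={T} ∩ X={T} → {T} (+0)
site 5, node DSX: DX={T} ∪ S={G} → {G,T} (+1)
site 5, node FH: F={G} ∩ H={G} → {G} (+0)
site 5, node DFHSX: DSX={G,T} ∩ FH={G} → {G} (+0)
site 5, node BDFHSX: B={A} ∪ DFHSX={G} → {A,G} (+1)
site 6, node DX: D={G} ∪ X={T} → {G,T} (+1)
site 6, node DSX: DX={G,T} ∪ S={C} → {C,G,T} (+1)
site 6, node FH: F={A} ∩ H={A} → {A} (+0)
site 6, node DFHSX: DSX={C,G,T} ∪ FH={A} → {A,C,G,T} (+1)
site 6, node BDFHSX: B={G} ∩ DFHSX={A,C,G,T} → {G} (+0)
per-site changes: [2, 2, 3, 3, 2, 2, 3]; total = 17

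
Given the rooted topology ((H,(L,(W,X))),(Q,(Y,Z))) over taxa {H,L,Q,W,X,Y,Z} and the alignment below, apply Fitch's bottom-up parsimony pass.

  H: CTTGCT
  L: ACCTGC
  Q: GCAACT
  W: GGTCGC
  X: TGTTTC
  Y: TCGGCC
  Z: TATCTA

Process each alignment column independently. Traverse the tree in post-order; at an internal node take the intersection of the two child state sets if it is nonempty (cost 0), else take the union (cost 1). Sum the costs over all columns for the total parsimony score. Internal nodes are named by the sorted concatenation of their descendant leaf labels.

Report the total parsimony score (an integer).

20

[col 0] WX: children W:{G}, X:{T} ∪→ {G,T}; cost 1
[col 0] LWX: children L:{A}, WX:{G,T} ∪→ {A,G,T}; cost 1
[col 0] HLWX: children H:{C}, LWX:{A,G,T} ∪→ {A,C,G,T}; cost 1
[col 0] YZ: children Y:{T}, Z:{T} ∩→ {T}; cost 0
[col 0] QYZ: children Q:{G}, YZ:{T} ∪→ {G,T}; cost 1
[col 0] HLQWXYZ: children HLWX:{A,C,G,T}, QYZ:{G,T} ∩→ {G,T}; cost 0
[col 1] WX: children W:{G}, X:{G} ∩→ {G}; cost 0
[col 1] LWX: children L:{C}, WX:{G} ∪→ {C,G}; cost 1
[col 1] HLWX: children H:{T}, LWX:{C,G} ∪→ {C,G,T}; cost 1
[col 1] YZ: children Y:{C}, Z:{A} ∪→ {A,C}; cost 1
[col 1] QYZ: children Q:{C}, YZ:{A,C} ∩→ {C}; cost 0
[col 1] HLQWXYZ: children HLWX:{C,G,T}, QYZ:{C} ∩→ {C}; cost 0
[col 2] WX: children W:{T}, X:{T} ∩→ {T}; cost 0
[col 2] LWX: children L:{C}, WX:{T} ∪→ {C,T}; cost 1
[col 2] HLWX: children H:{T}, LWX:{C,T} ∩→ {T}; cost 0
[col 2] YZ: children Y:{G}, Z:{T} ∪→ {G,T}; cost 1
[col 2] QYZ: children Q:{A}, YZ:{G,T} ∪→ {A,G,T}; cost 1
[col 2] HLQWXYZ: children HLWX:{T}, QYZ:{A,G,T} ∩→ {T}; cost 0
[col 3] WX: children W:{C}, X:{T} ∪→ {C,T}; cost 1
[col 3] LWX: children L:{T}, WX:{C,T} ∩→ {T}; cost 0
[col 3] HLWX: children H:{G}, LWX:{T} ∪→ {G,T}; cost 1
[col 3] YZ: children Y:{G}, Z:{C} ∪→ {C,G}; cost 1
[col 3] QYZ: children Q:{A}, YZ:{C,G} ∪→ {A,C,G}; cost 1
[col 3] HLQWXYZ: children HLWX:{G,T}, QYZ:{A,C,G} ∩→ {G}; cost 0
[col 4] WX: children W:{G}, X:{T} ∪→ {G,T}; cost 1
[col 4] LWX: children L:{G}, WX:{G,T} ∩→ {G}; cost 0
[col 4] HLWX: children H:{C}, LWX:{G} ∪→ {C,G}; cost 1
[col 4] YZ: children Y:{C}, Z:{T} ∪→ {C,T}; cost 1
[col 4] QYZ: children Q:{C}, YZ:{C,T} ∩→ {C}; cost 0
[col 4] HLQWXYZ: children HLWX:{C,G}, QYZ:{C} ∩→ {C}; cost 0
[col 5] WX: children W:{C}, X:{C} ∩→ {C}; cost 0
[col 5] LWX: children L:{C}, WX:{C} ∩→ {C}; cost 0
[col 5] HLWX: children H:{T}, LWX:{C} ∪→ {C,T}; cost 1
[col 5] YZ: children Y:{C}, Z:{A} ∪→ {A,C}; cost 1
[col 5] QYZ: children Q:{T}, YZ:{A,C} ∪→ {A,C,T}; cost 1
[col 5] HLQWXYZ: children HLWX:{C,T}, QYZ:{A,C,T} ∩→ {C,T}; cost 0
per-site changes: [4, 3, 3, 4, 3, 3]; total = 20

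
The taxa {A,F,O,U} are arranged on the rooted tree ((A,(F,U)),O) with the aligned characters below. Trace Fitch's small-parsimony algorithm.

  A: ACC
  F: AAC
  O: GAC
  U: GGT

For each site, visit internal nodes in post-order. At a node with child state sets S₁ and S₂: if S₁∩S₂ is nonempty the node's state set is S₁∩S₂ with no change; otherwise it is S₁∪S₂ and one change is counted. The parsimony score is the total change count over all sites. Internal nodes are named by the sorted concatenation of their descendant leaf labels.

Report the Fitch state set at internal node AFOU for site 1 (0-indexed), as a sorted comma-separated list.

site 0, node FU: F={A} ∪ U={G} → {A,G} (+1)
site 0, node AFU: A={A} ∩ FU={A,G} → {A} (+0)
site 0, node AFOU: AFU={A} ∪ O={G} → {A,G} (+1)
site 1, node FU: F={A} ∪ U={G} → {A,G} (+1)
site 1, node AFU: A={C} ∪ FU={A,G} → {A,C,G} (+1)
site 1, node AFOU: AFU={A,C,G} ∩ O={A} → {A} (+0)
site 2, node FU: F={C} ∪ U={T} → {C,T} (+1)
site 2, node AFU: A={C} ∩ FU={C,T} → {C} (+0)
site 2, node AFOU: AFU={C} ∩ O={C} → {C} (+0)
per-site changes: [2, 2, 1]; total = 5

A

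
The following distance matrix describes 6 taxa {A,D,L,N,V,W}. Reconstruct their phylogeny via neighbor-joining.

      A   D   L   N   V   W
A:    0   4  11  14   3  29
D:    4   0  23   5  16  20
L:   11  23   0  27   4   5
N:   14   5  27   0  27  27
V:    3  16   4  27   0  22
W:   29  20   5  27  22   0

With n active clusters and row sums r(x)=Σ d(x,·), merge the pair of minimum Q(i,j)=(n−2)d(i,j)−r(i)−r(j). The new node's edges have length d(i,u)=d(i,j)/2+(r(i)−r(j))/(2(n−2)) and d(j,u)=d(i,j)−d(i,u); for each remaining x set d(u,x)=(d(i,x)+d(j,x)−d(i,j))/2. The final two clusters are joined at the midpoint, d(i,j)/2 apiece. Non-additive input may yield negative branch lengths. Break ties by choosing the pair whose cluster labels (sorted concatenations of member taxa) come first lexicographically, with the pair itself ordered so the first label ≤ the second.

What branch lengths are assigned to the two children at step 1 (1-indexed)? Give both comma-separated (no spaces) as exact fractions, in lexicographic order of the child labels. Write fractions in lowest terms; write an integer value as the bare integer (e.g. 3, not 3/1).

step 1: merge (L,W) at d=5, Q=-153; branch lengths L→-13/8, W→53/8; new cluster LW
  updated: d(A,LW)=35/2, d(D,LW)=19, d(LW,N)=49/2, d(LW,V)=21/2
step 2: merge (D,N) at d=5, Q=-199/2; branch lengths D→-23/12, N→83/12; new cluster DN
  updated: d(A,DN)=13/2, d(DN,LW)=77/4, d(DN,V)=19
step 3: merge (A,DN) at d=13/2, Q=-235/4; branch lengths A→-19/16, DN→123/16; new cluster ADN
  updated: d(ADN,LW)=121/8, d(ADN,V)=31/4
step 4: merge (ADN,LW) at d=121/8, Q=-267/8; branch lengths ADN→99/16, LW→143/16; new cluster ADLNW
  updated: d(ADLNW,V)=25/16
step 5: merge (ADLNW,V) at d=25/16; branch lengths ADLNW→25/32, V→25/32; new cluster ADLNVW
final tree: (((A:-19/16,(D:-23/12,N:83/12):123/16):99/16,(L:-13/8,W:53/8):143/16):25/32,V:25/32)
total length: 531/16

-13/8,53/8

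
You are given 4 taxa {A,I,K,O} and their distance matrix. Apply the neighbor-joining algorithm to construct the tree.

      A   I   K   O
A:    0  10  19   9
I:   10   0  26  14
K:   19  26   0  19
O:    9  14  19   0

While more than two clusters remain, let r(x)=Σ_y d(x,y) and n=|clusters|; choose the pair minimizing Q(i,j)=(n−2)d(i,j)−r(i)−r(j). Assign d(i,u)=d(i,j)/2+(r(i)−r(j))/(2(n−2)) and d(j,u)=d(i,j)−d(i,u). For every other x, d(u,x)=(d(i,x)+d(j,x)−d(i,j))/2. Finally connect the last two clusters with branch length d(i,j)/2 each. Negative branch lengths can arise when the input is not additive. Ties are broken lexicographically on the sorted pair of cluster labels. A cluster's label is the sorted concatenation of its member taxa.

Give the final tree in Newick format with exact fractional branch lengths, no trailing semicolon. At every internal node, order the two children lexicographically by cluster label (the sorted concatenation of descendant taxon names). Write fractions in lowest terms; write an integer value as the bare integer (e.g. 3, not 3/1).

iteration 1: select A,I (d=10, Q=-68); attach at lengths (2, 8); label the merged cluster AI
  updated: d(AI,K)=35/2, d(AI,O)=13/2
iteration 2: select AI,K (d=35/2, Q=-43); attach at lengths (5/2, 15); label the merged cluster AIK
  updated: d(AIK,O)=4
iteration 3: select AIK,O (d=4); attach at lengths (2, 2); label the merged cluster AIKO
final tree: (((A:2,I:8):5/2,K:15):2,O:2)
total length: 63/2

(((A:2,I:8):5/2,K:15):2,O:2)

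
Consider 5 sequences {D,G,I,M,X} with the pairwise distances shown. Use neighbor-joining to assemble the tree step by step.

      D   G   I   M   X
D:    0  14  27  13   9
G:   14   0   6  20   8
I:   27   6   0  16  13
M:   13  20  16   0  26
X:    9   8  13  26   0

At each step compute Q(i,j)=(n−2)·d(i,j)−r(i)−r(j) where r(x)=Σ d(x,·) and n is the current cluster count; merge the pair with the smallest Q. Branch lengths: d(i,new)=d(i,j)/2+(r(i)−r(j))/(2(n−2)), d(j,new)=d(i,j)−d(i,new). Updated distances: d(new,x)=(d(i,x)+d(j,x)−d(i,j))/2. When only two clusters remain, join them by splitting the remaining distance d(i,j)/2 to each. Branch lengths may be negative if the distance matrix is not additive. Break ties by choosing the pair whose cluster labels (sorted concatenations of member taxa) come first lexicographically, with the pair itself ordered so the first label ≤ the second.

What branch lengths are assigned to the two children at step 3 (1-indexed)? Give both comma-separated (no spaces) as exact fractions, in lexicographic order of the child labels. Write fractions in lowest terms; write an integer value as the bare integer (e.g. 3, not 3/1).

1. join D+M (d=13, Q=-99) ⇒ DM; edges |D|=9/2, |M|=17/2
  updated: d(DM,G)=21/2, d(DM,I)=15, d(DM,X)=11
2. join DM+X (d=11, Q=-93/2) ⇒ DMX; edges |DM|=53/8, |X|=35/8
  updated: d(DMX,G)=15/4, d(DMX,I)=17/2
3. join DMX+G (d=15/4, Q=-73/4) ⇒ DGMX; edges |DMX|=25/8, |G|=5/8
  updated: d(DGMX,I)=43/8
4. join DGMX+I (d=43/8) ⇒ DGIMX; edges |DGMX|=43/16, |I|=43/16
final tree: ((((D:9/2,M:17/2):53/8,X:35/8):25/8,G:5/8):43/16,I:43/16)
total length: 265/8

25/8,5/8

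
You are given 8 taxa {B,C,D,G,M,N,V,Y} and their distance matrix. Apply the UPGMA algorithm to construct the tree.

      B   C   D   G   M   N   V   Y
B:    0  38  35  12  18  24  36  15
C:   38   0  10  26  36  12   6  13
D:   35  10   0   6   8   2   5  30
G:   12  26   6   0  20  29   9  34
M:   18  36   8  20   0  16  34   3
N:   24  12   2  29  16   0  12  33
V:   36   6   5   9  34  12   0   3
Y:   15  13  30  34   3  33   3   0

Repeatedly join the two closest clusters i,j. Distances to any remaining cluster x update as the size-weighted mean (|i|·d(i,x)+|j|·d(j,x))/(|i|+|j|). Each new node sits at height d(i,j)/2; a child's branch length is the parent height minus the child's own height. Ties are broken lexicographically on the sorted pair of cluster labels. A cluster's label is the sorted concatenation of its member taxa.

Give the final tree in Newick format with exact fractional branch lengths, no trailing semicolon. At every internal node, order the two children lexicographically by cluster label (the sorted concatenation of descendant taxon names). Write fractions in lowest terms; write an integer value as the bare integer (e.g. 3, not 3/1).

1. join D+N (d=2) ⇒ DN; edges |D|=1, |N|=1
  updated: d(B,DN)=59/2, d(C,DN)=11, d(DN,G)=35/2, d(DN,M)=12, d(DN,V)=17/2, d(DN,Y)=63/2
2. join M+Y (d=3) ⇒ MY; edges |M|=3/2, |Y|=3/2
  updated: d(B,MY)=33/2, d(C,MY)=49/2, d(DN,MY)=87/4, d(G,MY)=27, d(MY,V)=37/2
3. join C+V (d=6) ⇒ CV; edges |C|=3, |V|=3
  updated: d(B,CV)=37, d(CV,DN)=39/4, d(CV,G)=35/2, d(CV,MY)=43/2
4. join CV+DN (d=39/4) ⇒ CDNV; edges |CV|=15/8, |DN|=31/8
  updated: d(B,CDNV)=133/4, d(CDNV,G)=35/2, d(CDNV,MY)=173/8
5. join B+G (d=12) ⇒ BG; edges |B|=6, |G|=6
  updated: d(BG,CDNV)=203/8, d(BG,MY)=87/4
6. join CDNV+MY (d=173/8) ⇒ CDMNVY; edges |CDNV|=95/16, |MY|=149/16
  updated: d(BG,CDMNVY)=145/6
7. join BG+CDMNVY (d=145/6) ⇒ BCDGMNVY; edges |BG|=73/12, |CDMNVY|=61/48
final tree: ((B:6,G:6):73/12,(((C:3,V:3):15/8,(D:1,N:1):31/8):95/16,(M:3/2,Y:3/2):149/16):61/48)
total length: 2465/48

((B:6,G:6):73/12,(((C:3,V:3):15/8,(D:1,N:1):31/8):95/16,(M:3/2,Y:3/2):149/16):61/48)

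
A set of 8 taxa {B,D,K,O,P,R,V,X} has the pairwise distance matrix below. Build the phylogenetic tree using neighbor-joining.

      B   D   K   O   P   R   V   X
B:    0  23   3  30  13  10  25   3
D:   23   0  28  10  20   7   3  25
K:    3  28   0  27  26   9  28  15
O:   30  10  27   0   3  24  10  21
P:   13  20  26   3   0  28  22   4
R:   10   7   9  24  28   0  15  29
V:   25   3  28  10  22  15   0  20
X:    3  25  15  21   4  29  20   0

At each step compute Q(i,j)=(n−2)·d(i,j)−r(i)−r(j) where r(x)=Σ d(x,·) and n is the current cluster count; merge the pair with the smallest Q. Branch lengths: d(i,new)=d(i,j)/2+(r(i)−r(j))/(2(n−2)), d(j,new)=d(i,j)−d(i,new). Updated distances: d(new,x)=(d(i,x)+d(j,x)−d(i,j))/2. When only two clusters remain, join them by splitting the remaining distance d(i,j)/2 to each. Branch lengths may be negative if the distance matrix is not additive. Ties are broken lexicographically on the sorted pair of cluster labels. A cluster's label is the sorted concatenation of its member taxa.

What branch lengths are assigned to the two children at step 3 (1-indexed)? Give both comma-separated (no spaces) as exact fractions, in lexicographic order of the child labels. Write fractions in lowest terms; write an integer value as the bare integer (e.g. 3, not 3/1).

step 1: merge (B,K) at d=3, Q=-225; branch lengths B→-11/12, K→47/12; new cluster BK
  updated: d(BK,D)=24, d(BK,O)=27, d(BK,P)=18, d(BK,R)=8, d(BK,V)=25, d(BK,X)=15/2
step 2: merge (P,X) at d=4, Q=-363/2; branch lengths P→17/20, X→63/20; new cluster PX
  updated: d(BK,PX)=43/4, d(D,PX)=41/2, d(O,PX)=10, d(PX,R)=53/2, d(PX,V)=19
step 3: merge (BK,R) at d=8, Q=-573/4; branch lengths BK→185/32, R→71/32; new cluster BKR
  updated: d(BKR,D)=23/2, d(BKR,O)=43/2, d(BKR,PX)=117/8, d(BKR,V)=16
step 4: merge (O,PX) at d=10, Q=-685/8; branch lengths O→139/48, PX→341/48; new cluster OPX
  updated: d(BKR,OPX)=209/16, d(D,OPX)=41/4, d(OPX,V)=19/2
step 5: merge (BKR,OPX) at d=209/16, Q=-189/4; branch lengths BKR→271/32, OPX→147/32; new cluster BKOPRX
  updated: d(BKOPRX,D)=139/32, d(BKOPRX,V)=199/32
step 6: merge (BKOPRX,D) at d=139/32, Q=-217/16; branch lengths BKOPRX→121/32, D→9/16; new cluster BDKOPRX
  updated: d(BDKOPRX,V)=39/16
step 7: merge (BDKOPRX,V) at d=39/16; branch lengths BDKOPRX→39/32, V→39/32; new cluster BDKOPRVX
final tree: (((((B:-11/12,K:47/12):185/32,R:71/32):271/32,(O:139/48,(P:17/20,X:63/20):341/48):147/32):121/32,D:9/16):39/32,V:39/32)
total length: 1435/32

185/32,71/32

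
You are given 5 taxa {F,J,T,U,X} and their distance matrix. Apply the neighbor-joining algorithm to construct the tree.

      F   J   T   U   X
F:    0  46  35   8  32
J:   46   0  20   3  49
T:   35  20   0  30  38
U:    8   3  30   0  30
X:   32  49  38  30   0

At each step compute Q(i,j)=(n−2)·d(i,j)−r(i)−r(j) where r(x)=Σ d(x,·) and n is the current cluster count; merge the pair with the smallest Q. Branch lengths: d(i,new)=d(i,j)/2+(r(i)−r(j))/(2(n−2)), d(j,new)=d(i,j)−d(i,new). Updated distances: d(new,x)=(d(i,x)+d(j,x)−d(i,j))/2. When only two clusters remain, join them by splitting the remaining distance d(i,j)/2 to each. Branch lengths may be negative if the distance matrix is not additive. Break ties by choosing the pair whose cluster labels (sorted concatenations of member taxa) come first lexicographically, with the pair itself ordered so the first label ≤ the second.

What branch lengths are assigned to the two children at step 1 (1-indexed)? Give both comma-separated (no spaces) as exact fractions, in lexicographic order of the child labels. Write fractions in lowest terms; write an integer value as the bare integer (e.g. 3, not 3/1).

55/6,65/6

iteration 1: select J,T (d=20, Q=-181); attach at lengths (55/6, 65/6); label the merged cluster JT
  updated: d(F,JT)=61/2, d(JT,U)=13/2, d(JT,X)=67/2
iteration 2: select F,X (d=32, Q=-102); attach at lengths (39/4, 89/4); label the merged cluster FX
  updated: d(FX,JT)=16, d(FX,U)=3
iteration 3: select FX,JT (d=16, Q=-51/2); attach at lengths (25/4, 39/4); label the merged cluster FJTX
  updated: d(FJTX,U)=-13/4
iteration 4: select FJTX,U (d=-13/4); attach at lengths (-13/8, -13/8); label the merged cluster FJTUX
final tree: (((F:39/4,X:89/4):25/4,(J:55/6,T:65/6):39/4):-13/8,U:-13/8)
total length: 259/4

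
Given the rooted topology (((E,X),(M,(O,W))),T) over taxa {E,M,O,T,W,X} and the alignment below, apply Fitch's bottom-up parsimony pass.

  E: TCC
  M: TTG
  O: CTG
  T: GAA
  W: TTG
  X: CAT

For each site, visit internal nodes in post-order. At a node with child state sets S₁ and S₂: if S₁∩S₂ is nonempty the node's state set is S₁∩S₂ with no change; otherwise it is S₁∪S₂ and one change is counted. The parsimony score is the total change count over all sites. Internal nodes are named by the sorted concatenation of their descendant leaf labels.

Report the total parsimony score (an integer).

[col 0] EX: children E:{T}, X:{C} ∪→ {C,T}; cost 1
[col 0] OW: children O:{C}, W:{T} ∪→ {C,T}; cost 1
[col 0] MOW: children M:{T}, OW:{C,T} ∩→ {T}; cost 0
[col 0] EMOWX: children EX:{C,T}, MOW:{T} ∩→ {T}; cost 0
[col 0] EMOTWX: children EMOWX:{T}, T:{G} ∪→ {G,T}; cost 1
[col 1] EX: children E:{C}, X:{A} ∪→ {A,C}; cost 1
[col 1] OW: children O:{T}, W:{T} ∩→ {T}; cost 0
[col 1] MOW: children M:{T}, OW:{T} ∩→ {T}; cost 0
[col 1] EMOWX: children EX:{A,C}, MOW:{T} ∪→ {A,C,T}; cost 1
[col 1] EMOTWX: children EMOWX:{A,C,T}, T:{A} ∩→ {A}; cost 0
[col 2] EX: children E:{C}, X:{T} ∪→ {C,T}; cost 1
[col 2] OW: children O:{G}, W:{G} ∩→ {G}; cost 0
[col 2] MOW: children M:{G}, OW:{G} ∩→ {G}; cost 0
[col 2] EMOWX: children EX:{C,T}, MOW:{G} ∪→ {C,G,T}; cost 1
[col 2] EMOTWX: children EMOWX:{C,G,T}, T:{A} ∪→ {A,C,G,T}; cost 1
per-site changes: [3, 2, 3]; total = 8

8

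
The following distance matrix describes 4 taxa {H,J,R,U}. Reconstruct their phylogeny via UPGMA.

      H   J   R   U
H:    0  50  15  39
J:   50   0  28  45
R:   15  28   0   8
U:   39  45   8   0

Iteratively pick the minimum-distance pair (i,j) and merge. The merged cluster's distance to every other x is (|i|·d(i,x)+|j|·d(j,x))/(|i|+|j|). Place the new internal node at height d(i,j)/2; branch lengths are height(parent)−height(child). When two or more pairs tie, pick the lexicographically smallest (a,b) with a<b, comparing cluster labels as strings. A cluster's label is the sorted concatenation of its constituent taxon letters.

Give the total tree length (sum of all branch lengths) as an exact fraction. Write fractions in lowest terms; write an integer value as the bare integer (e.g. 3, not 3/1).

117/2

1. join R+U (d=8) ⇒ RU; edges |R|=4, |U|=4
  updated: d(H,RU)=27, d(J,RU)=73/2
2. join H+RU (d=27) ⇒ HRU; edges |H|=27/2, |RU|=19/2
  updated: d(HRU,J)=41
3. join HRU+J (d=41) ⇒ HJRU; edges |HRU|=7, |J|=41/2
final tree: ((H:27/2,(R:4,U:4):19/2):7,J:41/2)
total length: 117/2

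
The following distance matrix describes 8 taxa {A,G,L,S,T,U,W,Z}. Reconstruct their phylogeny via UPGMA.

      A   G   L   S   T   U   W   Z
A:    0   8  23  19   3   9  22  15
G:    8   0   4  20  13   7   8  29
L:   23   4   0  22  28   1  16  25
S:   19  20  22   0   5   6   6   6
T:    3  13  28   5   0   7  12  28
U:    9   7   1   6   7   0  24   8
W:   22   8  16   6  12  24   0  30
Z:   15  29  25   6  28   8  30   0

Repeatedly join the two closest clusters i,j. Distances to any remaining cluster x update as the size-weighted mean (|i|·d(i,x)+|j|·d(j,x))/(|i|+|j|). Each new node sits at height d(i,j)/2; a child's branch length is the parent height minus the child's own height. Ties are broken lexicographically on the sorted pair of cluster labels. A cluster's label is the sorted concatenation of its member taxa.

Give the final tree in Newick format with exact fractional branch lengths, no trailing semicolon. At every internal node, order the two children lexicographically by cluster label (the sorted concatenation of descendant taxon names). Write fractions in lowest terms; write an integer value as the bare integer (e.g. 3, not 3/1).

((((A:3/2,T:3/2):23/4,(S:3,W:3):17/4):5/12,(G:11/4,(L:1/2,U:1/2):9/4):59/12):101/42,Z:141/14)

iteration 1: select L,U (d=1); attach at lengths (1/2, 1/2); label the merged cluster LU
  updated: d(A,LU)=16, d(G,LU)=11/2, d(LU,S)=14, d(LU,T)=35/2, d(LU,W)=20, d(LU,Z)=33/2
iteration 2: select A,T (d=3); attach at lengths (3/2, 3/2); label the merged cluster AT
  updated: d(AT,G)=21/2, d(AT,LU)=67/4, d(AT,S)=12, d(AT,W)=17, d(AT,Z)=43/2
iteration 3: select G,LU (d=11/2); attach at lengths (11/4, 9/4); label the merged cluster GLU
  updated: d(AT,GLU)=44/3, d(GLU,S)=16, d(GLU,W)=16, d(GLU,Z)=62/3
iteration 4: select S,W (d=6); attach at lengths (3, 3); label the merged cluster SW
  updated: d(AT,SW)=29/2, d(GLU,SW)=16, d(SW,Z)=18
iteration 5: select AT,SW (d=29/2); attach at lengths (23/4, 17/4); label the merged cluster ASTW
  updated: d(ASTW,GLU)=46/3, d(ASTW,Z)=79/4
iteration 6: select ASTW,GLU (d=46/3); attach at lengths (5/12, 59/12); label the merged cluster AGLSTUW
  updated: d(AGLSTUW,Z)=141/7
iteration 7: select AGLSTUW,Z (d=141/7); attach at lengths (101/42, 141/14); label the merged cluster AGLSTUWZ
final tree: ((((A:3/2,T:3/2):23/4,(S:3,W:3):17/4):5/12,(G:11/4,(L:1/2,U:1/2):9/4):59/12):101/42,Z:141/14)
total length: 899/21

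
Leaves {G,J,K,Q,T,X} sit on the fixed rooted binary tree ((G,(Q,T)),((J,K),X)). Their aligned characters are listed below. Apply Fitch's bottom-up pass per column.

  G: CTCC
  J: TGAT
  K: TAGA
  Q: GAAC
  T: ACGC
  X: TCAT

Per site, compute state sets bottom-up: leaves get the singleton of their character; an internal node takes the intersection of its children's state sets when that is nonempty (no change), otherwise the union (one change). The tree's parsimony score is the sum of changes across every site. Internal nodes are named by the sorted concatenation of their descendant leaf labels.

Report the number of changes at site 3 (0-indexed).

2

site 0, node QT: Q={G} ∪ T={A} → {A,G} (+1)
site 0, node GQT: G={C} ∪ QT={A,G} → {A,C,G} (+1)
site 0, node JK: J={T} ∩ K={T} → {T} (+0)
site 0, node JKX: JK={T} ∩ X={T} → {T} (+0)
site 0, node GJKQTX: GQT={A,C,G} ∪ JKX={T} → {A,C,G,T} (+1)
site 1, node QT: Q={A} ∪ T={C} → {A,C} (+1)
site 1, node GQT: G={T} ∪ QT={A,C} → {A,C,T} (+1)
site 1, node JK: J={G} ∪ K={A} → {A,G} (+1)
site 1, node JKX: JK={A,G} ∪ X={C} → {A,C,G} (+1)
site 1, node GJKQTX: GQT={A,C,T} ∩ JKX={A,C,G} → {A,C} (+0)
site 2, node QT: Q={A} ∪ T={G} → {A,G} (+1)
site 2, node GQT: G={C} ∪ QT={A,G} → {A,C,G} (+1)
site 2, node JK: J={A} ∪ K={G} → {A,G} (+1)
site 2, node JKX: JK={A,G} ∩ X={A} → {A} (+0)
site 2, node GJKQTX: GQT={A,C,G} ∩ JKX={A} → {A} (+0)
site 3, node QT: Q={C} ∩ T={C} → {C} (+0)
site 3, node GQT: G={C} ∩ QT={C} → {C} (+0)
site 3, node JK: J={T} ∪ K={A} → {A,T} (+1)
site 3, node JKX: JK={A,T} ∩ X={T} → {T} (+0)
site 3, node GJKQTX: GQT={C} ∪ JKX={T} → {C,T} (+1)
per-site changes: [3, 4, 3, 2]; total = 12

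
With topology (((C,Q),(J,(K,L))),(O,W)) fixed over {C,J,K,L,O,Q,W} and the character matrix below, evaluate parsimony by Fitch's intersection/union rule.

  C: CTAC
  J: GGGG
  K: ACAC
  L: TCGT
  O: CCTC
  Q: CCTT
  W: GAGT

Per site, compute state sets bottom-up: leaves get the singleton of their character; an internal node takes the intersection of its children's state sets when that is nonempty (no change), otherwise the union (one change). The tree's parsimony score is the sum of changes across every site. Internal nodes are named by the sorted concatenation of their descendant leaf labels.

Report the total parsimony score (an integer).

site 0, node CQ: C={C} ∩ Q={C} → {C} (+0)
site 0, node KL: K={A} ∪ L={T} → {A,T} (+1)
site 0, node JKL: J={G} ∪ KL={A,T} → {A,G,T} (+1)
site 0, node CJKLQ: CQ={C} ∪ JKL={A,G,T} → {A,C,G,T} (+1)
site 0, node OW: O={C} ∪ W={G} → {C,G} (+1)
site 0, node CJKLOQW: CJKLQ={A,C,G,T} ∩ OW={C,G} → {C,G} (+0)
site 1, node CQ: C={T} ∪ Q={C} → {C,T} (+1)
site 1, node KL: K={C} ∩ L={C} → {C} (+0)
site 1, node JKL: J={G} ∪ KL={C} → {C,G} (+1)
site 1, node CJKLQ: CQ={C,T} ∩ JKL={C,G} → {C} (+0)
site 1, node OW: O={C} ∪ W={A} → {A,C} (+1)
site 1, node CJKLOQW: CJKLQ={C} ∩ OW={A,C} → {C} (+0)
site 2, node CQ: C={A} ∪ Q={T} → {A,T} (+1)
site 2, node KL: K={A} ∪ L={G} → {A,G} (+1)
site 2, node JKL: J={G} ∩ KL={A,G} → {G} (+0)
site 2, node CJKLQ: CQ={A,T} ∪ JKL={G} → {A,G,T} (+1)
site 2, node OW: O={T} ∪ W={G} → {G,T} (+1)
site 2, node CJKLOQW: CJKLQ={A,G,T} ∩ OW={G,T} → {G,T} (+0)
site 3, node CQ: C={C} ∪ Q={T} → {C,T} (+1)
site 3, node KL: K={C} ∪ L={T} → {C,T} (+1)
site 3, node JKL: J={G} ∪ KL={C,T} → {C,G,T} (+1)
site 3, node CJKLQ: CQ={C,T} ∩ JKL={C,G,T} → {C,T} (+0)
site 3, node OW: O={C} ∪ W={T} → {C,T} (+1)
site 3, node CJKLOQW: CJKLQ={C,T} ∩ OW={C,T} → {C,T} (+0)
per-site changes: [4, 3, 4, 4]; total = 15

15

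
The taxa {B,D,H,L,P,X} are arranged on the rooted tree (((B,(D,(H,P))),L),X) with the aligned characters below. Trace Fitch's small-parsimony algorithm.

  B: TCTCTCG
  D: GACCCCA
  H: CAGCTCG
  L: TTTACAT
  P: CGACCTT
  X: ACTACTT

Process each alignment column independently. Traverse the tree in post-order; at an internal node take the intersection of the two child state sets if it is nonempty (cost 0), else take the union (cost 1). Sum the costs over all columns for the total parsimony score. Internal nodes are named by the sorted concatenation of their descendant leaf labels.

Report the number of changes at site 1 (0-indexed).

3

HP@0: {C} ∩ {C} = {C} (intersection, +0)
DHP@0: {G} ∪ {C} = {C,G} (union, +1)
BDHP@0: {T} ∪ {C,G} = {C,G,T} (union, +1)
BDHLP@0: {C,G,T} ∩ {T} = {T} (intersection, +0)
BDHLPX@0: {T} ∪ {A} = {A,T} (union, +1)
HP@1: {A} ∪ {G} = {A,G} (union, +1)
DHP@1: {A} ∩ {A,G} = {A} (intersection, +0)
BDHP@1: {C} ∪ {A} = {A,C} (union, +1)
BDHLP@1: {A,C} ∪ {T} = {A,C,T} (union, +1)
BDHLPX@1: {A,C,T} ∩ {C} = {C} (intersection, +0)
HP@2: {G} ∪ {A} = {A,G} (union, +1)
DHP@2: {C} ∪ {A,G} = {A,C,G} (union, +1)
BDHP@2: {T} ∪ {A,C,G} = {A,C,G,T} (union, +1)
BDHLP@2: {A,C,G,T} ∩ {T} = {T} (intersection, +0)
BDHLPX@2: {T} ∩ {T} = {T} (intersection, +0)
HP@3: {C} ∩ {C} = {C} (intersection, +0)
DHP@3: {C} ∩ {C} = {C} (intersection, +0)
BDHP@3: {C} ∩ {C} = {C} (intersection, +0)
BDHLP@3: {C} ∪ {A} = {A,C} (union, +1)
BDHLPX@3: {A,C} ∩ {A} = {A} (intersection, +0)
HP@4: {T} ∪ {C} = {C,T} (union, +1)
DHP@4: {C} ∩ {C,T} = {C} (intersection, +0)
BDHP@4: {T} ∪ {C} = {C,T} (union, +1)
BDHLP@4: {C,T} ∩ {C} = {C} (intersection, +0)
BDHLPX@4: {C} ∩ {C} = {C} (intersection, +0)
HP@5: {C} ∪ {T} = {C,T} (union, +1)
DHP@5: {C} ∩ {C,T} = {C} (intersection, +0)
BDHP@5: {C} ∩ {C} = {C} (intersection, +0)
BDHLP@5: {C} ∪ {A} = {A,C} (union, +1)
BDHLPX@5: {A,C} ∪ {T} = {A,C,T} (union, +1)
HP@6: {G} ∪ {T} = {G,T} (union, +1)
DHP@6: {A} ∪ {G,T} = {A,G,T} (union, +1)
BDHP@6: {G} ∩ {A,G,T} = {G} (intersection, +0)
BDHLP@6: {G} ∪ {T} = {G,T} (union, +1)
BDHLPX@6: {G,T} ∩ {T} = {T} (intersection, +0)
per-site changes: [3, 3, 3, 1, 2, 3, 3]; total = 18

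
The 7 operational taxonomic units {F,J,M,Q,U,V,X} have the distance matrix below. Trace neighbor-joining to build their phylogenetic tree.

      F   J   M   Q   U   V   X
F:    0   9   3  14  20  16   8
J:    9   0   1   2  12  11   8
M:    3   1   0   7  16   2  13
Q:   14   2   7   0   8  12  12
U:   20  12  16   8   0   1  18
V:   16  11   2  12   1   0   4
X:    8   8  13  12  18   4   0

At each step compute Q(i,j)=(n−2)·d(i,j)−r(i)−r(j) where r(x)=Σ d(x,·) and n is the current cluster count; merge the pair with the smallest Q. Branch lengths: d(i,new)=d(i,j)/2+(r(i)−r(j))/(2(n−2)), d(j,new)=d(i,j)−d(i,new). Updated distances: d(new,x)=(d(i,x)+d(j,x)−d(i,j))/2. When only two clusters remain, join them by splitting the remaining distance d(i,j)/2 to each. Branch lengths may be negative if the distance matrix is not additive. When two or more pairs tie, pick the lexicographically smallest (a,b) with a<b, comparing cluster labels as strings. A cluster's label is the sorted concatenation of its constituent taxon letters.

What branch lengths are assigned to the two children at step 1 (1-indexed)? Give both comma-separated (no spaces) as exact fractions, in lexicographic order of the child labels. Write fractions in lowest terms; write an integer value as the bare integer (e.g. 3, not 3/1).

17/5,-12/5

step 1: merge (U,V) at d=1, Q=-116; branch lengths U→17/5, V→-12/5; new cluster UV
  updated: d(F,UV)=35/2, d(J,UV)=11, d(M,UV)=17/2, d(Q,UV)=19/2, d(UV,X)=21/2
step 2: merge (F,M) at d=3, Q=-72; branch lengths F→31/8, M→-7/8; new cluster FM
  updated: d(FM,J)=7/2, d(FM,Q)=9, d(FM,UV)=23/2, d(FM,X)=9
step 3: merge (J,Q) at d=2, Q=-51; branch lengths J→-1/3, Q→7/3; new cluster JQ
  updated: d(FM,JQ)=21/4, d(JQ,UV)=37/4, d(JQ,X)=9
step 4: merge (FM,JQ) at d=21/4, Q=-155/4; branch lengths FM→51/16, JQ→33/16; new cluster FJMQ
  updated: d(FJMQ,UV)=31/4, d(FJMQ,X)=51/8
step 5: merge (FJMQ,UV) at d=31/4, Q=-197/8; branch lengths FJMQ→29/16, UV→95/16; new cluster FJMQUV
  updated: d(FJMQUV,X)=73/16
step 6: merge (FJMQUV,X) at d=73/16; branch lengths FJMQUV→73/32, X→73/32; new cluster FJMQUVX
final tree: ((((F:31/8,M:-7/8):51/16,(J:-1/3,Q:7/3):33/16):29/16,(U:17/5,V:-12/5):95/16):73/32,X:73/32)
total length: 377/16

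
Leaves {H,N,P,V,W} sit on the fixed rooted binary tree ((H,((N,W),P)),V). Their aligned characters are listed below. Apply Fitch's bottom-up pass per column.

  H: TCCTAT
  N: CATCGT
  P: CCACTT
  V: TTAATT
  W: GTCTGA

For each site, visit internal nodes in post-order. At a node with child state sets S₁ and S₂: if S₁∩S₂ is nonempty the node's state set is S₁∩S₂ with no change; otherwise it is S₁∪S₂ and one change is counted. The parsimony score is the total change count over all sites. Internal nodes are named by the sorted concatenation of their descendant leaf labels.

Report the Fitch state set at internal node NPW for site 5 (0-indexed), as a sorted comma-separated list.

[col 0] NW: children N:{C}, W:{G} ∪→ {C,G}; cost 1
[col 0] NPW: children NW:{C,G}, P:{C} ∩→ {C}; cost 0
[col 0] HNPW: children H:{T}, NPW:{C} ∪→ {C,T}; cost 1
[col 0] HNPVW: children HNPW:{C,T}, V:{T} ∩→ {T}; cost 0
[col 1] NW: children N:{A}, W:{T} ∪→ {A,T}; cost 1
[col 1] NPW: children NW:{A,T}, P:{C} ∪→ {A,C,T}; cost 1
[col 1] HNPW: children H:{C}, NPW:{A,C,T} ∩→ {C}; cost 0
[col 1] HNPVW: children HNPW:{C}, V:{T} ∪→ {C,T}; cost 1
[col 2] NW: children N:{T}, W:{C} ∪→ {C,T}; cost 1
[col 2] NPW: children NW:{C,T}, P:{A} ∪→ {A,C,T}; cost 1
[col 2] HNPW: children H:{C}, NPW:{A,C,T} ∩→ {C}; cost 0
[col 2] HNPVW: children HNPW:{C}, V:{A} ∪→ {A,C}; cost 1
[col 3] NW: children N:{C}, W:{T} ∪→ {C,T}; cost 1
[col 3] NPW: children NW:{C,T}, P:{C} ∩→ {C}; cost 0
[col 3] HNPW: children H:{T}, NPW:{C} ∪→ {C,T}; cost 1
[col 3] HNPVW: children HNPW:{C,T}, V:{A} ∪→ {A,C,T}; cost 1
[col 4] NW: children N:{G}, W:{G} ∩→ {G}; cost 0
[col 4] NPW: children NW:{G}, P:{T} ∪→ {G,T}; cost 1
[col 4] HNPW: children H:{A}, NPW:{G,T} ∪→ {A,G,T}; cost 1
[col 4] HNPVW: children HNPW:{A,G,T}, V:{T} ∩→ {T}; cost 0
[col 5] NW: children N:{T}, W:{A} ∪→ {A,T}; cost 1
[col 5] NPW: children NW:{A,T}, P:{T} ∩→ {T}; cost 0
[col 5] HNPW: children H:{T}, NPW:{T} ∩→ {T}; cost 0
[col 5] HNPVW: children HNPW:{T}, V:{T} ∩→ {T}; cost 0
per-site changes: [2, 3, 3, 3, 2, 1]; total = 14

T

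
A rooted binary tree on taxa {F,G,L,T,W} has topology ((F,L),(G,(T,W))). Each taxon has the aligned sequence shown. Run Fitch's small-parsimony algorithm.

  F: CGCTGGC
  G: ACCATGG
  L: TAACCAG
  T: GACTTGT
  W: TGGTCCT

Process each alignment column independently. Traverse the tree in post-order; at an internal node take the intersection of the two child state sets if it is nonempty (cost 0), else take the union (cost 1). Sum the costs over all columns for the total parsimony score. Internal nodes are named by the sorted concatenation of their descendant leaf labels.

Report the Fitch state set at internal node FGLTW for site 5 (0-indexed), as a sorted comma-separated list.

G

FL@0: {C} ∪ {T} = {C,T} (union, +1)
TW@0: {G} ∪ {T} = {G,T} (union, +1)
GTW@0: {A} ∪ {G,T} = {A,G,T} (union, +1)
FGLTW@0: {C,T} ∩ {A,G,T} = {T} (intersection, +0)
FL@1: {G} ∪ {A} = {A,G} (union, +1)
TW@1: {A} ∪ {G} = {A,G} (union, +1)
GTW@1: {C} ∪ {A,G} = {A,C,G} (union, +1)
FGLTW@1: {A,G} ∩ {A,C,G} = {A,G} (intersection, +0)
FL@2: {C} ∪ {A} = {A,C} (union, +1)
TW@2: {C} ∪ {G} = {C,G} (union, +1)
GTW@2: {C} ∩ {C,G} = {C} (intersection, +0)
FGLTW@2: {A,C} ∩ {C} = {C} (intersection, +0)
FL@3: {T} ∪ {C} = {C,T} (union, +1)
TW@3: {T} ∩ {T} = {T} (intersection, +0)
GTW@3: {A} ∪ {T} = {A,T} (union, +1)
FGLTW@3: {C,T} ∩ {A,T} = {T} (intersection, +0)
FL@4: {G} ∪ {C} = {C,G} (union, +1)
TW@4: {T} ∪ {C} = {C,T} (union, +1)
GTW@4: {T} ∩ {C,T} = {T} (intersection, +0)
FGLTW@4: {C,G} ∪ {T} = {C,G,T} (union, +1)
FL@5: {G} ∪ {A} = {A,G} (union, +1)
TW@5: {G} ∪ {C} = {C,G} (union, +1)
GTW@5: {G} ∩ {C,G} = {G} (intersection, +0)
FGLTW@5: {A,G} ∩ {G} = {G} (intersection, +0)
FL@6: {C} ∪ {G} = {C,G} (union, +1)
TW@6: {T} ∩ {T} = {T} (intersection, +0)
GTW@6: {G} ∪ {T} = {G,T} (union, +1)
FGLTW@6: {C,G} ∩ {G,T} = {G} (intersection, +0)
per-site changes: [3, 3, 2, 2, 3, 2, 2]; total = 17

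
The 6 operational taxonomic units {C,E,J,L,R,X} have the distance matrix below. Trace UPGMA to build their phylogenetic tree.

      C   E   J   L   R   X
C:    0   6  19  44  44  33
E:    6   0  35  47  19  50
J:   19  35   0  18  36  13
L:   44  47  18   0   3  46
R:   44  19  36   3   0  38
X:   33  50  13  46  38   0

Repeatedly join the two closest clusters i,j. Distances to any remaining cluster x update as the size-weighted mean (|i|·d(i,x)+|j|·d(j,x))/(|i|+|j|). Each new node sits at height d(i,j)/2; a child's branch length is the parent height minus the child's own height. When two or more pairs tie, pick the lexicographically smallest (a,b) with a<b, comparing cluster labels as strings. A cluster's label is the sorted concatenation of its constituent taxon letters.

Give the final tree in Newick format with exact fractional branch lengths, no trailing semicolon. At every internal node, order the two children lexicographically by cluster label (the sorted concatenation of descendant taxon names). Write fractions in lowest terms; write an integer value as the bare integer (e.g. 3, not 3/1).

(((C:3,E:3):113/8,(J:13/2,X:13/2):85/8):9/8,(L:3/2,R:3/2):67/4)

iteration 1: select L,R (d=3); attach at lengths (3/2, 3/2); label the merged cluster LR
  updated: d(C,LR)=44, d(E,LR)=33, d(J,LR)=27, d(LR,X)=42
iteration 2: select C,E (d=6); attach at lengths (3, 3); label the merged cluster CE
  updated: d(CE,J)=27, d(CE,LR)=77/2, d(CE,X)=83/2
iteration 3: select J,X (d=13); attach at lengths (13/2, 13/2); label the merged cluster JX
  updated: d(CE,JX)=137/4, d(JX,LR)=69/2
iteration 4: select CE,JX (d=137/4); attach at lengths (113/8, 85/8); label the merged cluster CEJX
  updated: d(CEJX,LR)=73/2
iteration 5: select CEJX,LR (d=73/2); attach at lengths (9/8, 67/4); label the merged cluster CEJLRX
final tree: (((C:3,E:3):113/8,(J:13/2,X:13/2):85/8):9/8,(L:3/2,R:3/2):67/4)
total length: 517/8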